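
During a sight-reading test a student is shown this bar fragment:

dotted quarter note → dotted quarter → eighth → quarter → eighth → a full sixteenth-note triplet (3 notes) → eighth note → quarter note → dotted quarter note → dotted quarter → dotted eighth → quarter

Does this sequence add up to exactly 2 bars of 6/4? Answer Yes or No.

One bar of 6/4 = 24 sixteenth notes, so 2 bars = 48.
Convert each value to sixteenth notes: dotted quarter note = 6; dotted quarter = 6; eighth = 2; quarter = 4; eighth = 2; a full sixteenth-note triplet (3 notes) (three triplet sixteenths span one eighth) = 2; eighth note = 2; quarter note = 4; dotted quarter note = 6; dotted quarter = 6; dotted eighth = 3; quarter = 4.
Sum: 6 + 6 + 2 + 4 + 2 + 2 + 2 + 4 + 6 + 6 + 3 + 4 = 47.
47 falls short of 48, so the answer is No.

No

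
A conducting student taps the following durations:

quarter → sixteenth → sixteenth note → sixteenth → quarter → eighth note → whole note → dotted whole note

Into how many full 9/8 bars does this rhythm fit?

2

One bar of 9/8 = 18 sixteenth notes.
Working in sixteenth notes: quarter = 4; sixteenth = 1; sixteenth note = 1; sixteenth = 1; quarter = 4; eighth note = 2; whole note = 16; dotted whole note = 24.
Sum: 4 + 1 + 1 + 1 + 4 + 2 + 16 + 24 = 53.
53 ÷ 18 = 2 complete bars with 17 left over.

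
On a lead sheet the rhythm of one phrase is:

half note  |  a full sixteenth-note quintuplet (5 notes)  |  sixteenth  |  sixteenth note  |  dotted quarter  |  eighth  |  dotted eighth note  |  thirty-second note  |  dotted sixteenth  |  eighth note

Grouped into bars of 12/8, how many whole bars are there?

1

One bar of 12/8 = 48 thirty-second notes.
In thirty-second notes: half note = 16; a full sixteenth-note quintuplet (5 notes) (five quintuplet sixteenths span one quarter) = 8; sixteenth = 2; sixteenth note = 2; dotted quarter = 12; eighth = 4; dotted eighth note = 6; thirty-second note = 1; dotted sixteenth = 3; eighth note = 4.
Adding: 16 + 8 + 2 + 2 + 12 + 4 + 6 + 1 + 3 + 4 = 58.
58 ÷ 48 = 1 complete bar with 10 left over.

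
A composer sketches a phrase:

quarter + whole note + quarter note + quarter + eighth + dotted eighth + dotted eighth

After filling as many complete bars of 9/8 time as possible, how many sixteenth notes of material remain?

0

One bar of 9/8 = 18 sixteenth notes.
In sixteenth notes: quarter = 4; whole note = 16; quarter note = 4; quarter = 4; eighth = 2; dotted eighth = 3; dotted eighth = 3.
Adding: 4 + 16 + 4 + 4 + 2 + 3 + 3 = 36.
36 ÷ 18 = 2 complete bars with 0 sixteenth notes remaining.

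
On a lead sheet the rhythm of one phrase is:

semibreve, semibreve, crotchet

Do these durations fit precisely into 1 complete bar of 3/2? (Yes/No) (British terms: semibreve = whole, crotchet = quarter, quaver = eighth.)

One bar of 3/2 = 6 quarter notes.
Each duration in quarter notes: semibreve = 4; semibreve = 4; crotchet = 1.
Total: 4 + 4 + 1 = 9.
9 exceeds 6, so the answer is No.

No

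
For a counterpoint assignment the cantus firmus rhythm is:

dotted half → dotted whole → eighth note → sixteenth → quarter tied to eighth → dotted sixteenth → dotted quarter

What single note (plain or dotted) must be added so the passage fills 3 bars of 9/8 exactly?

dotted sixteenth note

3 bars of 9/8 = 108 thirty-second notes.
Express everything in thirty-second notes: dotted half = 24; dotted whole = 48; eighth note = 4; sixteenth = 2; quarter tied to eighth (quarter + eighth) = 12; dotted sixteenth = 3; dotted quarter = 12.
Sum: 24 + 48 + 4 + 2 + 12 + 3 + 12 = 105.
Remaining: 108 − 105 = 3 thirty-second notes, which is a dotted sixteenth note.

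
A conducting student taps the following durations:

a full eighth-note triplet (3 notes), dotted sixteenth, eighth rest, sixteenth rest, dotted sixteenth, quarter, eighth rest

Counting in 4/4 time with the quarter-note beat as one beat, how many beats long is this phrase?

One quarter-note beat = 8 thirty-second notes.
Express everything in thirty-second notes: a full eighth-note triplet (3 notes) (three triplet eighths span one quarter) = 8; dotted sixteenth = 3; eighth rest = 4; sixteenth rest = 2; dotted sixteenth = 3; quarter = 8; eighth rest = 4.
Adding: 8 + 3 + 4 + 2 + 3 + 8 + 4 = 32.
32 ÷ 8 = 4 beats.

4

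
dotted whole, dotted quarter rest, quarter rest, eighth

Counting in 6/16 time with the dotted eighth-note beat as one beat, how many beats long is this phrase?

One dotted eighth-note beat = 3 sixteenth notes.
In sixteenth notes: dotted whole = 24; dotted quarter rest = 6; quarter rest = 4; eighth = 2.
Sum: 24 + 6 + 4 + 2 = 36.
36 ÷ 3 = 12 beats.

12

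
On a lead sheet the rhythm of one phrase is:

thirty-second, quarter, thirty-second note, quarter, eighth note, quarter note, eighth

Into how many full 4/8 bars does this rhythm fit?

One bar of 4/8 = 16 thirty-second notes.
Convert each value to thirty-second notes: thirty-second = 1; quarter = 8; thirty-second note = 1; quarter = 8; eighth note = 4; quarter note = 8; eighth = 4.
Altogether 1 + 8 + 1 + 8 + 4 + 8 + 4 = 34.
34 ÷ 16 = 2 complete bars with 2 left over.

2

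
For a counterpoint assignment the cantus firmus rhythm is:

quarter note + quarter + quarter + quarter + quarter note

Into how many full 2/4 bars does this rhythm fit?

2

One bar of 2/4 = 2 quarter notes.
Express everything in quarter notes: quarter note = 1; quarter = 1; quarter = 1; quarter = 1; quarter note = 1.
Adding: 1 + 1 + 1 + 1 + 1 = 5.
5 ÷ 2 = 2 complete bars with 1 left over.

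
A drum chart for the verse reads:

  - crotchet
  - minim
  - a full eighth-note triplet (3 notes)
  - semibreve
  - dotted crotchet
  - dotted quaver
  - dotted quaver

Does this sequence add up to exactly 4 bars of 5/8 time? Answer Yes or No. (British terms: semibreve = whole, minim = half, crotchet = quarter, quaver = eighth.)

No

One bar of 5/8 = 10 sixteenth notes, so 4 bars = 40.
Each duration in sixteenth notes: crotchet = 4; minim = 8; a full eighth-note triplet (3 notes) (three triplet eighths span one quarter) = 4; semibreve = 16; dotted crotchet = 6; dotted quaver = 3; dotted quaver = 3.
Total: 4 + 8 + 4 + 16 + 6 + 3 + 3 = 44.
44 exceeds 40, so the answer is No.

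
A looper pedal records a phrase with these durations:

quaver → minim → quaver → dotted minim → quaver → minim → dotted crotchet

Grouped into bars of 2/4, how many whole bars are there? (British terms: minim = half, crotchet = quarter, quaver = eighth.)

One bar of 2/4 = 4 eighth notes.
In eighth notes: quaver = 1; minim = 4; quaver = 1; dotted minim = 6; quaver = 1; minim = 4; dotted crotchet = 3.
Altogether 1 + 4 + 1 + 6 + 1 + 4 + 3 = 20.
20 ÷ 4 = 5 complete bars with 0 left over.

5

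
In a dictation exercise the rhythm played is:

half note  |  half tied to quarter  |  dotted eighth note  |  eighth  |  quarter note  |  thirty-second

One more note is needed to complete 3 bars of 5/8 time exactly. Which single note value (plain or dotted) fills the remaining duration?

thirty-second note

3 bars of 5/8 = 60 thirty-second notes.
Each duration in thirty-second notes: half note = 16; half tied to quarter (half + quarter) = 24; dotted eighth note = 6; eighth = 4; quarter note = 8; thirty-second = 1.
Adding: 16 + 24 + 6 + 4 + 8 + 1 = 59.
Remaining: 60 − 59 = 1 thirty-second note, which is a thirty-second note.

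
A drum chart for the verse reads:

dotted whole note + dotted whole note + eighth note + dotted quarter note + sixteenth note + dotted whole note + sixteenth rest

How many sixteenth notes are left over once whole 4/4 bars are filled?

One bar of 4/4 = 16 sixteenth notes.
Working in sixteenth notes: dotted whole note = 24; dotted whole note = 24; eighth note = 2; dotted quarter note = 6; sixteenth note = 1; dotted whole note = 24; sixteenth rest = 1.
Sum: 24 + 24 + 2 + 6 + 1 + 24 + 1 = 82.
82 ÷ 16 = 5 complete bars with 2 sixteenth notes remaining.

2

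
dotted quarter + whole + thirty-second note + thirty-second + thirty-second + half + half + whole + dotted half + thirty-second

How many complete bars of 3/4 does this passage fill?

5

One bar of 3/4 = 24 thirty-second notes.
Working in thirty-second notes: dotted quarter = 12; whole = 32; thirty-second note = 1; thirty-second = 1; thirty-second = 1; half = 16; half = 16; whole = 32; dotted half = 24; thirty-second = 1.
Adding: 12 + 32 + 1 + 1 + 1 + 16 + 16 + 32 + 24 + 1 = 136.
136 ÷ 24 = 5 complete bars with 16 left over.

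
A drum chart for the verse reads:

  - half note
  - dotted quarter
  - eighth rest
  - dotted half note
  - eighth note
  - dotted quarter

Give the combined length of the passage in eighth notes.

Express everything in eighth notes: half note = 4; dotted quarter = 3; eighth rest = 1; dotted half note = 6; eighth note = 1; dotted quarter = 3.
Altogether 4 + 3 + 1 + 6 + 1 + 3 = 18 eighth notes.

18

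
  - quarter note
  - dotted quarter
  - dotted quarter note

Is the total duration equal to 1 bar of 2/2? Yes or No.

One bar of 2/2 = 8 eighth notes.
Express everything in eighth notes: quarter note = 2; dotted quarter = 3; dotted quarter note = 3.
Sum: 2 + 3 + 3 = 8.
8 equals 8, so the answer is Yes.

Yes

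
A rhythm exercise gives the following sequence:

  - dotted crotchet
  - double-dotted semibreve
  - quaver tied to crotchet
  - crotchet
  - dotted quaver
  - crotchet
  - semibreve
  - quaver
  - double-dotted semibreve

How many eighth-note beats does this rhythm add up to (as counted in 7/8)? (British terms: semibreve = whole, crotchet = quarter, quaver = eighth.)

One eighth-note beat = 2 sixteenth notes.
Each duration in sixteenth notes: dotted crotchet = 6; double-dotted semibreve = 28; quaver tied to crotchet (quaver + crotchet) = 6; crotchet = 4; dotted quaver = 3; crotchet = 4; semibreve = 16; quaver = 2; double-dotted semibreve = 28.
Adding: 6 + 28 + 6 + 4 + 3 + 4 + 16 + 2 + 28 = 97.
97 ÷ 2 = 48.5 beats.

48.5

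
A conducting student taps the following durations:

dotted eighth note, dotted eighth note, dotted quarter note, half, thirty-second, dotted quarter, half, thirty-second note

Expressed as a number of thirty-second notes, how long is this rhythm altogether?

Convert each value to thirty-second notes: dotted eighth note = 6; dotted eighth note = 6; dotted quarter note = 12; half = 16; thirty-second = 1; dotted quarter = 12; half = 16; thirty-second note = 1.
Altogether 6 + 6 + 12 + 16 + 1 + 12 + 16 + 1 = 70 thirty-second notes.

70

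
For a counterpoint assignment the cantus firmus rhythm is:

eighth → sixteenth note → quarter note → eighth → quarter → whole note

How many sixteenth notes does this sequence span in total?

29

In sixteenth notes: eighth = 2; sixteenth note = 1; quarter note = 4; eighth = 2; quarter = 4; whole note = 16.
Total: 2 + 1 + 4 + 2 + 4 + 16 = 29 sixteenth notes.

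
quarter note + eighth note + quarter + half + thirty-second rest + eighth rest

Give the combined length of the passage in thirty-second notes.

41

Express everything in thirty-second notes: quarter note = 8; eighth note = 4; quarter = 8; half = 16; thirty-second rest = 1; eighth rest = 4.
Altogether 8 + 4 + 8 + 16 + 1 + 4 = 41 thirty-second notes.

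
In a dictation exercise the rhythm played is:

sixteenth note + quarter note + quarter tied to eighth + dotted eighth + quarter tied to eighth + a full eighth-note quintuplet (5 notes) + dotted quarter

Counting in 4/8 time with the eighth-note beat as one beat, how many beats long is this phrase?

One eighth-note beat = 2 sixteenth notes.
Each duration in sixteenth notes: sixteenth note = 1; quarter note = 4; quarter tied to eighth (quarter + eighth) = 6; dotted eighth = 3; quarter tied to eighth (quarter + eighth) = 6; a full eighth-note quintuplet (5 notes) (five quintuplet eighths span one half) = 8; dotted quarter = 6.
Total: 1 + 4 + 6 + 3 + 6 + 8 + 6 = 34.
34 ÷ 2 = 17 beats.

17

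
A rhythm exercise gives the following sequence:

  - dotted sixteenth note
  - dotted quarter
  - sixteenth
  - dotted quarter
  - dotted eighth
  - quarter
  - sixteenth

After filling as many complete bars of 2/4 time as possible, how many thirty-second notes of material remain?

13

One bar of 2/4 = 16 thirty-second notes.
Each duration in thirty-second notes: dotted sixteenth note = 3; dotted quarter = 12; sixteenth = 2; dotted quarter = 12; dotted eighth = 6; quarter = 8; sixteenth = 2.
Total: 3 + 12 + 2 + 12 + 6 + 8 + 2 = 45.
45 ÷ 16 = 2 complete bars with 13 thirty-second notes remaining.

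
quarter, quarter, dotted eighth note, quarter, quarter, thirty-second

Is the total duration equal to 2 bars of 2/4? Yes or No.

No

One bar of 2/4 = 16 thirty-second notes, so 2 bars = 32.
Convert each value to thirty-second notes: quarter = 8; quarter = 8; dotted eighth note = 6; quarter = 8; quarter = 8; thirty-second = 1.
Total: 8 + 8 + 6 + 8 + 8 + 1 = 39.
39 exceeds 32, so the answer is No.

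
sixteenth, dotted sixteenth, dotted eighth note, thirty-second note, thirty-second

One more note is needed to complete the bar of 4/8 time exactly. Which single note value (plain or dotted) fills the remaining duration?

The bar of 4/8 = 16 thirty-second notes.
Each duration in thirty-second notes: sixteenth = 2; dotted sixteenth = 3; dotted eighth note = 6; thirty-second note = 1; thirty-second = 1.
Total: 2 + 3 + 6 + 1 + 1 = 13.
Remaining: 16 − 13 = 3 thirty-second notes, which is a dotted sixteenth note.

dotted sixteenth note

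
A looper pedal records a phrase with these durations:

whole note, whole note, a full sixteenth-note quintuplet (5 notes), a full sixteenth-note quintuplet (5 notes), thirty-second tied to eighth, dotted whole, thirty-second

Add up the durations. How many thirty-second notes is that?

Working in thirty-second notes: whole note = 32; whole note = 32; a full sixteenth-note quintuplet (5 notes) (five quintuplet sixteenths span one quarter) = 8; a full sixteenth-note quintuplet (5 notes) (five quintuplet sixteenths span one quarter) = 8; thirty-second tied to eighth (thirty-second + eighth) = 5; dotted whole = 48; thirty-second = 1.
Adding: 32 + 32 + 8 + 8 + 5 + 48 + 1 = 134 thirty-second notes.

134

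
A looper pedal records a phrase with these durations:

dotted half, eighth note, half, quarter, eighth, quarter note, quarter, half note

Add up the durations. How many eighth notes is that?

22

Convert each value to eighth notes: dotted half = 6; eighth note = 1; half = 4; quarter = 2; eighth = 1; quarter note = 2; quarter = 2; half note = 4.
Total: 6 + 1 + 4 + 2 + 1 + 2 + 2 + 4 = 22 eighth notes.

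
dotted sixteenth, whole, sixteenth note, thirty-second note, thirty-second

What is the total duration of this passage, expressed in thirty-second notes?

39

Express everything in thirty-second notes: dotted sixteenth = 3; whole = 32; sixteenth note = 2; thirty-second note = 1; thirty-second = 1.
Sum: 3 + 32 + 2 + 1 + 1 = 39 thirty-second notes.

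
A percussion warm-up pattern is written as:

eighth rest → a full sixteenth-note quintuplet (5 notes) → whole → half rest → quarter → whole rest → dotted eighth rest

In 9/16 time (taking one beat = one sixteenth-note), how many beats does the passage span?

One sixteenth-note beat = 2 thirty-second notes.
Each duration in thirty-second notes: eighth rest = 4; a full sixteenth-note quintuplet (5 notes) (five quintuplet sixteenths span one quarter) = 8; whole = 32; half rest = 16; quarter = 8; whole rest = 32; dotted eighth rest = 6.
Total: 4 + 8 + 32 + 16 + 8 + 32 + 6 = 106.
106 ÷ 2 = 53 beats.

53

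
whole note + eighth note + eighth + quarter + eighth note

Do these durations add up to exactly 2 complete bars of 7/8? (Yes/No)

No

One bar of 7/8 = 7 eighth notes, so 2 bars = 14.
Each duration in eighth notes: whole note = 8; eighth note = 1; eighth = 1; quarter = 2; eighth note = 1.
Adding: 8 + 1 + 1 + 2 + 1 = 13.
13 falls short of 14, so the answer is No.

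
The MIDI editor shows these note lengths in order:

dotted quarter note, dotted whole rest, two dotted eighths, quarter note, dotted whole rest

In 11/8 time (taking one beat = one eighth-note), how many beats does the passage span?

One eighth-note beat = 2 sixteenth notes.
Express everything in sixteenth notes: dotted quarter note = 6; dotted whole rest = 24; dotted eighth = 3; dotted eighth = 3; quarter note = 4; dotted whole rest = 24.
Altogether 6 + 24 + 3 + 3 + 4 + 24 = 64.
64 ÷ 2 = 32 beats.

32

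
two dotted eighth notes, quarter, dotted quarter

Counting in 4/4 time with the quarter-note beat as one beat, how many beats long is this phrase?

One quarter-note beat = 4 sixteenth notes.
Each duration in sixteenth notes: dotted eighth note = 3; dotted eighth note = 3; quarter = 4; dotted quarter = 6.
Adding: 3 + 3 + 4 + 6 = 16.
16 ÷ 4 = 4 beats.

4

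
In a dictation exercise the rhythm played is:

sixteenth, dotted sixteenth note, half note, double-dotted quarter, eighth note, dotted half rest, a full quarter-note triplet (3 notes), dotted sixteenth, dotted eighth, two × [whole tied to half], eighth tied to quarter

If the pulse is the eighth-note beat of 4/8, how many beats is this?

49

One eighth-note beat = 4 thirty-second notes.
Express everything in thirty-second notes: sixteenth = 2; dotted sixteenth note = 3; half note = 16; double-dotted quarter = 14; eighth note = 4; dotted half rest = 24; a full quarter-note triplet (3 notes) (three triplet quarters span one half) = 16; dotted sixteenth = 3; dotted eighth = 6; whole tied to half (whole + half) = 48; whole tied to half (whole + half) = 48; eighth tied to quarter (eighth + quarter) = 12.
Adding: 2 + 3 + 16 + 14 + 4 + 24 + 16 + 3 + 6 + 48 + 48 + 12 = 196.
196 ÷ 4 = 49 beats.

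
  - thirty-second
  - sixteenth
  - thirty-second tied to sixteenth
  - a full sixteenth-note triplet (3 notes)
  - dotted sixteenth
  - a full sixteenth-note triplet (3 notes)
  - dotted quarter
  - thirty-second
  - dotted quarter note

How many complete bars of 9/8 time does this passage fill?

One bar of 9/8 = 36 thirty-second notes.
Each duration in thirty-second notes: thirty-second = 1; sixteenth = 2; thirty-second tied to sixteenth (thirty-second + sixteenth) = 3; a full sixteenth-note triplet (3 notes) (three triplet sixteenths span one eighth) = 4; dotted sixteenth = 3; a full sixteenth-note triplet (3 notes) (three triplet sixteenths span one eighth) = 4; dotted quarter = 12; thirty-second = 1; dotted quarter note = 12.
Adding: 1 + 2 + 3 + 4 + 3 + 4 + 12 + 1 + 12 = 42.
42 ÷ 36 = 1 complete bar with 6 left over.

1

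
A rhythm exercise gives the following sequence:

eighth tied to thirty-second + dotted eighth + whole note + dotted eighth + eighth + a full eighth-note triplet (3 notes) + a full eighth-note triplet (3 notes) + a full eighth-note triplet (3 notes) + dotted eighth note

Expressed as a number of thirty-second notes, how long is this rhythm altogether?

83

Convert each value to thirty-second notes: eighth tied to thirty-second (eighth + thirty-second) = 5; dotted eighth = 6; whole note = 32; dotted eighth = 6; eighth = 4; a full eighth-note triplet (3 notes) (three triplet eighths span one quarter) = 8; a full eighth-note triplet (3 notes) (three triplet eighths span one quarter) = 8; a full eighth-note triplet (3 notes) (three triplet eighths span one quarter) = 8; dotted eighth note = 6.
Altogether 5 + 6 + 32 + 6 + 4 + 8 + 8 + 8 + 6 = 83 thirty-second notes.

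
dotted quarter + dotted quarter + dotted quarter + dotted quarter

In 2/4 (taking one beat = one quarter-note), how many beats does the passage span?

6

One quarter-note beat = 2 eighth notes.
Convert each value to eighth notes: dotted quarter = 3; dotted quarter = 3; dotted quarter = 3; dotted quarter = 3.
Sum: 3 + 3 + 3 + 3 = 12.
12 ÷ 2 = 6 beats.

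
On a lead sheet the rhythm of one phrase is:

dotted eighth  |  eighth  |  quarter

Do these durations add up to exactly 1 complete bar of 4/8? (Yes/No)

One bar of 4/8 = 8 sixteenth notes.
Convert each value to sixteenth notes: dotted eighth = 3; eighth = 2; quarter = 4.
Altogether 3 + 2 + 4 = 9.
9 exceeds 8, so the answer is No.

No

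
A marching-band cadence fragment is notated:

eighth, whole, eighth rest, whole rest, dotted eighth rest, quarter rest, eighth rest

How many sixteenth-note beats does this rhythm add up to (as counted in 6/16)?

45

One sixteenth-note beat = 2 thirty-second notes.
Each duration in thirty-second notes: eighth = 4; whole = 32; eighth rest = 4; whole rest = 32; dotted eighth rest = 6; quarter rest = 8; eighth rest = 4.
Altogether 4 + 32 + 4 + 32 + 6 + 8 + 4 = 90.
90 ÷ 2 = 45 beats.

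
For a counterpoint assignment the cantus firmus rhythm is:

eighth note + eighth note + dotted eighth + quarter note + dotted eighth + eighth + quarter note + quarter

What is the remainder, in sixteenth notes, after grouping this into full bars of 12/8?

One bar of 12/8 = 24 sixteenth notes.
Each duration in sixteenth notes: eighth note = 2; eighth note = 2; dotted eighth = 3; quarter note = 4; dotted eighth = 3; eighth = 2; quarter note = 4; quarter = 4.
Total: 2 + 2 + 3 + 4 + 3 + 2 + 4 + 4 = 24.
24 ÷ 24 = 1 complete bar with 0 sixteenth notes remaining.

0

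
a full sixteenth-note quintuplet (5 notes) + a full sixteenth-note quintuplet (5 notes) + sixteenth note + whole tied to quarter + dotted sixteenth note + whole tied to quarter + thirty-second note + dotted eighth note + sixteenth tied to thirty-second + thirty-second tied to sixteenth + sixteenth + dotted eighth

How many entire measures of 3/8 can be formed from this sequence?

10

One bar of 3/8 = 12 thirty-second notes.
In thirty-second notes: a full sixteenth-note quintuplet (5 notes) (five quintuplet sixteenths span one quarter) = 8; a full sixteenth-note quintuplet (5 notes) (five quintuplet sixteenths span one quarter) = 8; sixteenth note = 2; whole tied to quarter (whole + quarter) = 40; dotted sixteenth note = 3; whole tied to quarter (whole + quarter) = 40; thirty-second note = 1; dotted eighth note = 6; sixteenth tied to thirty-second (sixteenth + thirty-second) = 3; thirty-second tied to sixteenth (thirty-second + sixteenth) = 3; sixteenth = 2; dotted eighth = 6.
Altogether 8 + 8 + 2 + 40 + 3 + 40 + 1 + 6 + 3 + 3 + 2 + 6 = 122.
122 ÷ 12 = 10 complete bars with 2 left over.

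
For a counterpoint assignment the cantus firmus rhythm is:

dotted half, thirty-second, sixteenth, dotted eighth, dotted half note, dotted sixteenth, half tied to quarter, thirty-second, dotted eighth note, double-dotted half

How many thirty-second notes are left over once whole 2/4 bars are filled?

7

One bar of 2/4 = 16 thirty-second notes.
Express everything in thirty-second notes: dotted half = 24; thirty-second = 1; sixteenth = 2; dotted eighth = 6; dotted half note = 24; dotted sixteenth = 3; half tied to quarter (half + quarter) = 24; thirty-second = 1; dotted eighth note = 6; double-dotted half = 28.
Total: 24 + 1 + 2 + 6 + 24 + 3 + 24 + 1 + 6 + 28 = 119.
119 ÷ 16 = 7 complete bars with 7 thirty-second notes remaining.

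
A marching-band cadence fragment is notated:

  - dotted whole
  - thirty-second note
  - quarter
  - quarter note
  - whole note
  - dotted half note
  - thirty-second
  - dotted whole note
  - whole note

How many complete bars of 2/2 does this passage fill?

6

One bar of 2/2 = 32 thirty-second notes.
Express everything in thirty-second notes: dotted whole = 48; thirty-second note = 1; quarter = 8; quarter note = 8; whole note = 32; dotted half note = 24; thirty-second = 1; dotted whole note = 48; whole note = 32.
Total: 48 + 1 + 8 + 8 + 32 + 24 + 1 + 48 + 32 = 202.
202 ÷ 32 = 6 complete bars with 10 left over.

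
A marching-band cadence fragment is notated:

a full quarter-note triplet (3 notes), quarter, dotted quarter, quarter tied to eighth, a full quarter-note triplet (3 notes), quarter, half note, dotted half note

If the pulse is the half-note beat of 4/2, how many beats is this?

One half-note beat = 4 eighth notes.
Working in eighth notes: a full quarter-note triplet (3 notes) (three triplet quarters span one half) = 4; quarter = 2; dotted quarter = 3; quarter tied to eighth (quarter + eighth) = 3; a full quarter-note triplet (3 notes) (three triplet quarters span one half) = 4; quarter = 2; half note = 4; dotted half note = 6.
Sum: 4 + 2 + 3 + 3 + 4 + 2 + 4 + 6 = 28.
28 ÷ 4 = 7 beats.

7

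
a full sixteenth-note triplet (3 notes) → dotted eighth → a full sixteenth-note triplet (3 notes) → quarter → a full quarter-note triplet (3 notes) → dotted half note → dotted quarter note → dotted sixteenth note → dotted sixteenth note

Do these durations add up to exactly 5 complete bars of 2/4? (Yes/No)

Yes

One bar of 2/4 = 16 thirty-second notes, so 5 bars = 80.
Express everything in thirty-second notes: a full sixteenth-note triplet (3 notes) (three triplet sixteenths span one eighth) = 4; dotted eighth = 6; a full sixteenth-note triplet (3 notes) (three triplet sixteenths span one eighth) = 4; quarter = 8; a full quarter-note triplet (3 notes) (three triplet quarters span one half) = 16; dotted half note = 24; dotted quarter note = 12; dotted sixteenth note = 3; dotted sixteenth note = 3.
Total: 4 + 6 + 4 + 8 + 16 + 24 + 12 + 3 + 3 = 80.
80 equals 80, so the answer is Yes.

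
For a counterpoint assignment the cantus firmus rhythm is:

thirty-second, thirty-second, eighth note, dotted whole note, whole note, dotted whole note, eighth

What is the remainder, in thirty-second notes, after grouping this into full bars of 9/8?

30

One bar of 9/8 = 36 thirty-second notes.
In thirty-second notes: thirty-second = 1; thirty-second = 1; eighth note = 4; dotted whole note = 48; whole note = 32; dotted whole note = 48; eighth = 4.
Total: 1 + 1 + 4 + 48 + 32 + 48 + 4 = 138.
138 ÷ 36 = 3 complete bars with 30 thirty-second notes remaining.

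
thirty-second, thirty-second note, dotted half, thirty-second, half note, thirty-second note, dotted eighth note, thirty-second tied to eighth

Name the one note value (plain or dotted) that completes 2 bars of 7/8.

thirty-second note

2 bars of 7/8 = 56 thirty-second notes.
Express everything in thirty-second notes: thirty-second = 1; thirty-second note = 1; dotted half = 24; thirty-second = 1; half note = 16; thirty-second note = 1; dotted eighth note = 6; thirty-second tied to eighth (thirty-second + eighth) = 5.
Adding: 1 + 1 + 24 + 1 + 16 + 1 + 6 + 5 = 55.
Remaining: 56 − 55 = 1 thirty-second note, which is a thirty-second note.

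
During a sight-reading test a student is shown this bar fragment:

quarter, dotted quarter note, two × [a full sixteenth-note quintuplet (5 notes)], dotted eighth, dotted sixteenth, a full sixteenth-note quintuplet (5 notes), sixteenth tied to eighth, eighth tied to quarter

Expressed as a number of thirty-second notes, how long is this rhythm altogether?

Express everything in thirty-second notes: quarter = 8; dotted quarter note = 12; a full sixteenth-note quintuplet (5 notes) (five quintuplet sixteenths span one quarter) = 8; a full sixteenth-note quintuplet (5 notes) (five quintuplet sixteenths span one quarter) = 8; dotted eighth = 6; dotted sixteenth = 3; a full sixteenth-note quintuplet (5 notes) (five quintuplet sixteenths span one quarter) = 8; sixteenth tied to eighth (sixteenth + eighth) = 6; eighth tied to quarter (eighth + quarter) = 12.
Sum: 8 + 12 + 8 + 8 + 6 + 3 + 8 + 6 + 12 = 71 thirty-second notes.

71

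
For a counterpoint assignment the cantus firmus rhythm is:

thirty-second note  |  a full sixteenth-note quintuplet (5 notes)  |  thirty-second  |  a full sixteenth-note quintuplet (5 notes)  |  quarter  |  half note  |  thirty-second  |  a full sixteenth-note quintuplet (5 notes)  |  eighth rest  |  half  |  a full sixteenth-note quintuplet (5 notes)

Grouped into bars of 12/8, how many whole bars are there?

1

One bar of 12/8 = 48 thirty-second notes.
Convert each value to thirty-second notes: thirty-second note = 1; a full sixteenth-note quintuplet (5 notes) (five quintuplet sixteenths span one quarter) = 8; thirty-second = 1; a full sixteenth-note quintuplet (5 notes) (five quintuplet sixteenths span one quarter) = 8; quarter = 8; half note = 16; thirty-second = 1; a full sixteenth-note quintuplet (5 notes) (five quintuplet sixteenths span one quarter) = 8; eighth rest = 4; half = 16; a full sixteenth-note quintuplet (5 notes) (five quintuplet sixteenths span one quarter) = 8.
Sum: 1 + 8 + 1 + 8 + 8 + 16 + 1 + 8 + 4 + 16 + 8 = 79.
79 ÷ 48 = 1 complete bar with 31 left over.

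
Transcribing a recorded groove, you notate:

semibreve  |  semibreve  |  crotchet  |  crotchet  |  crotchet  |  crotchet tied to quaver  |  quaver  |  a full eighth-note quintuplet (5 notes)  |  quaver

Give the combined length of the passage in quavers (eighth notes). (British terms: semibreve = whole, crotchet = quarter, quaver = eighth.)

31

Working in eighth notes: semibreve = 8; semibreve = 8; crotchet = 2; crotchet = 2; crotchet = 2; crotchet tied to quaver (crotchet + quaver) = 3; quaver = 1; a full eighth-note quintuplet (5 notes) (five quintuplet eighths span one half) = 4; quaver = 1.
Sum: 8 + 8 + 2 + 2 + 2 + 3 + 1 + 4 + 1 = 31 eighth notes.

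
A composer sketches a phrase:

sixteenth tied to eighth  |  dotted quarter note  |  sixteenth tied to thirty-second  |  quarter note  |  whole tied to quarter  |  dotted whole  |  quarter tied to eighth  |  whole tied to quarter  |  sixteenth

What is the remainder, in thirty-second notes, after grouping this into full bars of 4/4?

11

One bar of 4/4 = 32 thirty-second notes.
Express everything in thirty-second notes: sixteenth tied to eighth (sixteenth + eighth) = 6; dotted quarter note = 12; sixteenth tied to thirty-second (sixteenth + thirty-second) = 3; quarter note = 8; whole tied to quarter (whole + quarter) = 40; dotted whole = 48; quarter tied to eighth (quarter + eighth) = 12; whole tied to quarter (whole + quarter) = 40; sixteenth = 2.
Altogether 6 + 12 + 3 + 8 + 40 + 48 + 12 + 40 + 2 = 171.
171 ÷ 32 = 5 complete bars with 11 thirty-second notes remaining.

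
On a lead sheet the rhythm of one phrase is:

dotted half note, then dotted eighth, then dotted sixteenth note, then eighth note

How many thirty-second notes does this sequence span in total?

In thirty-second notes: dotted half note = 24; dotted eighth = 6; dotted sixteenth note = 3; eighth note = 4.
Altogether 24 + 6 + 3 + 4 = 37 thirty-second notes.

37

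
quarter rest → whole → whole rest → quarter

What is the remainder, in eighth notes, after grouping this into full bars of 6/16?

One bar of 6/16 = 3 eighth notes.
Working in eighth notes: quarter rest = 2; whole = 8; whole rest = 8; quarter = 2.
Total: 2 + 8 + 8 + 2 = 20.
20 ÷ 3 = 6 complete bars with 2 eighth notes remaining.

2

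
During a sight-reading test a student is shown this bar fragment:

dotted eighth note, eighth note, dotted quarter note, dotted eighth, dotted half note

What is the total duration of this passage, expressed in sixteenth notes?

26

In sixteenth notes: dotted eighth note = 3; eighth note = 2; dotted quarter note = 6; dotted eighth = 3; dotted half note = 12.
Total: 3 + 2 + 6 + 3 + 12 = 26 sixteenth notes.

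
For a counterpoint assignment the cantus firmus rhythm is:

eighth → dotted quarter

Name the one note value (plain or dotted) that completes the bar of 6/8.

quarter note

The bar of 6/8 = 6 eighth notes.
Express everything in eighth notes: eighth = 1; dotted quarter = 3.
Sum: 1 + 3 = 4.
Remaining: 6 − 4 = 2 eighth notes, which is a quarter note.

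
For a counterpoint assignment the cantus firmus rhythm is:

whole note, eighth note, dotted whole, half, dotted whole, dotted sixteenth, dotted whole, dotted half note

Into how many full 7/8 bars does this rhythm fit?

One bar of 7/8 = 28 thirty-second notes.
Working in thirty-second notes: whole note = 32; eighth note = 4; dotted whole = 48; half = 16; dotted whole = 48; dotted sixteenth = 3; dotted whole = 48; dotted half note = 24.
Altogether 32 + 4 + 48 + 16 + 48 + 3 + 48 + 24 = 223.
223 ÷ 28 = 7 complete bars with 27 left over.

7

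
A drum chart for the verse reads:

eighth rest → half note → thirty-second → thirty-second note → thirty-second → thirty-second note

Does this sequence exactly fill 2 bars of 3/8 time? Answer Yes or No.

Yes

One bar of 3/8 = 12 thirty-second notes, so 2 bars = 24.
Working in thirty-second notes: eighth rest = 4; half note = 16; thirty-second = 1; thirty-second note = 1; thirty-second = 1; thirty-second note = 1.
Altogether 4 + 16 + 1 + 1 + 1 + 1 = 24.
24 equals 24, so the answer is Yes.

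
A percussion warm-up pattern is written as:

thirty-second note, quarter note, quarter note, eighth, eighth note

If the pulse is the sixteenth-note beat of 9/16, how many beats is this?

12.5

One sixteenth-note beat = 2 thirty-second notes.
Working in thirty-second notes: thirty-second note = 1; quarter note = 8; quarter note = 8; eighth = 4; eighth note = 4.
Sum: 1 + 8 + 8 + 4 + 4 = 25.
25 ÷ 2 = 12.5 beats.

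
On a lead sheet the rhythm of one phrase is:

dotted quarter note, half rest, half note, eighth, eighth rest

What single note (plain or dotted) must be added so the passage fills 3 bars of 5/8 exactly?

3 bars of 5/8 = 15 eighth notes.
Express everything in eighth notes: dotted quarter note = 3; half rest = 4; half note = 4; eighth = 1; eighth rest = 1.
Altogether 3 + 4 + 4 + 1 + 1 = 13.
Remaining: 15 − 13 = 2 eighth notes, which is a quarter note.

quarter note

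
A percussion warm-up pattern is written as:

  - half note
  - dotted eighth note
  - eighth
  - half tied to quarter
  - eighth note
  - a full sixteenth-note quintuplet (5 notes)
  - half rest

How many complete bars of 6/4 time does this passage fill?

1

One bar of 6/4 = 24 sixteenth notes.
In sixteenth notes: half note = 8; dotted eighth note = 3; eighth = 2; half tied to quarter (half + quarter) = 12; eighth note = 2; a full sixteenth-note quintuplet (5 notes) (five quintuplet sixteenths span one quarter) = 4; half rest = 8.
Sum: 8 + 3 + 2 + 12 + 2 + 4 + 8 = 39.
39 ÷ 24 = 1 complete bar with 15 left over.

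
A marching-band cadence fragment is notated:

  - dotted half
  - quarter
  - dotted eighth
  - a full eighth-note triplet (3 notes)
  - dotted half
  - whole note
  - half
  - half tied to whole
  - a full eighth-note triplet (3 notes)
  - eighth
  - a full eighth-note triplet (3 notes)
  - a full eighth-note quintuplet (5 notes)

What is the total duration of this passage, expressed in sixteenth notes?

101

Express everything in sixteenth notes: dotted half = 12; quarter = 4; dotted eighth = 3; a full eighth-note triplet (3 notes) (three triplet eighths span one quarter) = 4; dotted half = 12; whole note = 16; half = 8; half tied to whole (half + whole) = 24; a full eighth-note triplet (3 notes) (three triplet eighths span one quarter) = 4; eighth = 2; a full eighth-note triplet (3 notes) (three triplet eighths span one quarter) = 4; a full eighth-note quintuplet (5 notes) (five quintuplet eighths span one half) = 8.
Adding: 12 + 4 + 3 + 4 + 12 + 16 + 8 + 24 + 4 + 2 + 4 + 8 = 101 sixteenth notes.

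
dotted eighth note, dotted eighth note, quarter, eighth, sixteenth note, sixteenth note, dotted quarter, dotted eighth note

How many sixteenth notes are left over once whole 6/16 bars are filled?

One bar of 6/16 = 6 sixteenth notes.
Convert each value to sixteenth notes: dotted eighth note = 3; dotted eighth note = 3; quarter = 4; eighth = 2; sixteenth note = 1; sixteenth note = 1; dotted quarter = 6; dotted eighth note = 3.
Altogether 3 + 3 + 4 + 2 + 1 + 1 + 6 + 3 = 23.
23 ÷ 6 = 3 complete bars with 5 sixteenth notes remaining.

5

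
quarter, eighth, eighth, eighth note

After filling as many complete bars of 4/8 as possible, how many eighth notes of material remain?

1

One bar of 4/8 = 4 eighth notes.
In eighth notes: quarter = 2; eighth = 1; eighth = 1; eighth note = 1.
Adding: 2 + 1 + 1 + 1 = 5.
5 ÷ 4 = 1 complete bar with 1 eighth note remaining.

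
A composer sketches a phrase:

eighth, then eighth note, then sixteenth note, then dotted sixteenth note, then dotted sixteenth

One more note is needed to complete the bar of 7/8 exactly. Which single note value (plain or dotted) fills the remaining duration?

dotted quarter note

The bar of 7/8 = 28 thirty-second notes.
Express everything in thirty-second notes: eighth = 4; eighth note = 4; sixteenth note = 2; dotted sixteenth note = 3; dotted sixteenth = 3.
Altogether 4 + 4 + 2 + 3 + 3 = 16.
Remaining: 28 − 16 = 12 thirty-second notes, which is a dotted quarter note.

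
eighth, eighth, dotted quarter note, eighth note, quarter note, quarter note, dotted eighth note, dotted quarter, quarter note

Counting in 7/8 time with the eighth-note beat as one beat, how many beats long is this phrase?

16.5

One eighth-note beat = 2 sixteenth notes.
Working in sixteenth notes: eighth = 2; eighth = 2; dotted quarter note = 6; eighth note = 2; quarter note = 4; quarter note = 4; dotted eighth note = 3; dotted quarter = 6; quarter note = 4.
Sum: 2 + 2 + 6 + 2 + 4 + 4 + 3 + 6 + 4 = 33.
33 ÷ 2 = 16.5 beats.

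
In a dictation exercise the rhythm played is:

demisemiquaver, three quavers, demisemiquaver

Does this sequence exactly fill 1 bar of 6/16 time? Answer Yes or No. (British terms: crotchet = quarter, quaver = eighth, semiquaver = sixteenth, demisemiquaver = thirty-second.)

One bar of 6/16 = 12 thirty-second notes.
Convert each value to thirty-second notes: demisemiquaver = 1; quaver = 4; quaver = 4; quaver = 4; demisemiquaver = 1.
Sum: 1 + 4 + 4 + 4 + 1 = 14.
14 exceeds 12, so the answer is No.

No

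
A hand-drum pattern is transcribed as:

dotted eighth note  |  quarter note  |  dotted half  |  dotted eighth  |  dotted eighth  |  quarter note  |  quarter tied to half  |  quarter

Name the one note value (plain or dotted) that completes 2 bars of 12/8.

2 bars of 12/8 = 48 sixteenth notes.
Working in sixteenth notes: dotted eighth note = 3; quarter note = 4; dotted half = 12; dotted eighth = 3; dotted eighth = 3; quarter note = 4; quarter tied to half (quarter + half) = 12; quarter = 4.
Adding: 3 + 4 + 12 + 3 + 3 + 4 + 12 + 4 = 45.
Remaining: 48 − 45 = 3 sixteenth notes, which is a dotted eighth note.

dotted eighth note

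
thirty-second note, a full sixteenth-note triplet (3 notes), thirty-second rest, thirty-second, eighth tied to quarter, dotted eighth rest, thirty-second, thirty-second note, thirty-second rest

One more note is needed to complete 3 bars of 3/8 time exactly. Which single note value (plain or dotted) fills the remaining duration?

3 bars of 3/8 = 36 thirty-second notes.
Convert each value to thirty-second notes: thirty-second note = 1; a full sixteenth-note triplet (3 notes) (three triplet sixteenths span one eighth) = 4; thirty-second rest = 1; thirty-second = 1; eighth tied to quarter (eighth + quarter) = 12; dotted eighth rest = 6; thirty-second = 1; thirty-second note = 1; thirty-second rest = 1.
Altogether 1 + 4 + 1 + 1 + 12 + 6 + 1 + 1 + 1 = 28.
Remaining: 36 − 28 = 8 thirty-second notes, which is a quarter note.

quarter note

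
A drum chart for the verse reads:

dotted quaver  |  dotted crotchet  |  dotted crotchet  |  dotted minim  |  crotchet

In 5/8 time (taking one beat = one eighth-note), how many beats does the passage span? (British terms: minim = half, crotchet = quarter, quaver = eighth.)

One eighth-note beat = 2 sixteenth notes.
Convert each value to sixteenth notes: dotted quaver = 3; dotted crotchet = 6; dotted crotchet = 6; dotted minim = 12; crotchet = 4.
Adding: 3 + 6 + 6 + 12 + 4 = 31.
31 ÷ 2 = 15.5 beats.

15.5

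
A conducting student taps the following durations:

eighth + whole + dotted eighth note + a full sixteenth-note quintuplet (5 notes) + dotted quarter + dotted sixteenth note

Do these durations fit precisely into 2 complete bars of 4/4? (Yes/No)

One bar of 4/4 = 32 thirty-second notes, so 2 bars = 64.
Working in thirty-second notes: eighth = 4; whole = 32; dotted eighth note = 6; a full sixteenth-note quintuplet (5 notes) (five quintuplet sixteenths span one quarter) = 8; dotted quarter = 12; dotted sixteenth note = 3.
Sum: 4 + 32 + 6 + 8 + 12 + 3 = 65.
65 exceeds 64, so the answer is No.

No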